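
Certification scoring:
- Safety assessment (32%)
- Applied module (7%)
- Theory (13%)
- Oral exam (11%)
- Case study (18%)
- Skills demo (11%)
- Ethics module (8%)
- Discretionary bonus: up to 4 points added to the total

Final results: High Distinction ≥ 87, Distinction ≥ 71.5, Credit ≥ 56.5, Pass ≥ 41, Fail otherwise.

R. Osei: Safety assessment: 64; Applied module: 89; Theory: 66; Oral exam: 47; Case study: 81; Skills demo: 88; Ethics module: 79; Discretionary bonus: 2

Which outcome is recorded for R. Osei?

Distinction

Weighted total:
  Safety assessment 64 × 0.32 = 20.48
  Applied module 89 × 0.07 = 6.23
  Theory 66 × 0.13 = 8.58
  Oral exam 47 × 0.11 = 5.17
  Case study 81 × 0.18 = 14.58
  Skills demo 88 × 0.11 = 9.68
  Ethics module 79 × 0.08 = 6.32
Sum = 71.04
Discretionary bonus: 71.04 + 2 = 73.04
73.04 is ≥ 71.5 and < 87 → Distinction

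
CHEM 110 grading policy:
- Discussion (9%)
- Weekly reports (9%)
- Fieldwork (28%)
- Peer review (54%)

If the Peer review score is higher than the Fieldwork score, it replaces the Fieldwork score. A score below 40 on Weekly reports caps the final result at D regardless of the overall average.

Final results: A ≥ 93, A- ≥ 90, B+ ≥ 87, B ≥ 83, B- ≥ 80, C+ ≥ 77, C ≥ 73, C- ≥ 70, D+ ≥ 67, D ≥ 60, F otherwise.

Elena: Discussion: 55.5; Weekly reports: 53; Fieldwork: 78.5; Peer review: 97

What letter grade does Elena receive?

Peer review (97) > Fieldwork (78.5), so Fieldwork counts as 97.
Weekly reports score 53 ≥ 40: minimum met.
Weighted total:
  Discussion 55.5 × 0.09 = 4.995
  Weekly reports 53 × 0.09 = 4.77
  Fieldwork 97 × 0.28 = 27.16
  Peer review 97 × 0.54 = 52.38
Sum = 89.305
89.305 is ≥ 87 and < 90 → B+

B+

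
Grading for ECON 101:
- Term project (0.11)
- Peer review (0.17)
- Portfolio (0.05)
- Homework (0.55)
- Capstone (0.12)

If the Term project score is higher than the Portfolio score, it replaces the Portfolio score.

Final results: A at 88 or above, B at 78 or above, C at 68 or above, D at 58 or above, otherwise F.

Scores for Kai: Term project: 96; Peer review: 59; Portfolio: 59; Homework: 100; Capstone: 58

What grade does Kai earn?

Term project (96) > Portfolio (59), so Portfolio counts as 96.
Weighted total:
  Term project 96 × 0.11 = 10.56
  Peer review 59 × 0.17 = 10.03
  Portfolio 96 × 0.05 = 4.8
  Homework 100 × 0.55 = 55
  Capstone 58 × 0.12 = 6.96
Sum = 87.35
87.35 is ≥ 78 and < 88 → B

B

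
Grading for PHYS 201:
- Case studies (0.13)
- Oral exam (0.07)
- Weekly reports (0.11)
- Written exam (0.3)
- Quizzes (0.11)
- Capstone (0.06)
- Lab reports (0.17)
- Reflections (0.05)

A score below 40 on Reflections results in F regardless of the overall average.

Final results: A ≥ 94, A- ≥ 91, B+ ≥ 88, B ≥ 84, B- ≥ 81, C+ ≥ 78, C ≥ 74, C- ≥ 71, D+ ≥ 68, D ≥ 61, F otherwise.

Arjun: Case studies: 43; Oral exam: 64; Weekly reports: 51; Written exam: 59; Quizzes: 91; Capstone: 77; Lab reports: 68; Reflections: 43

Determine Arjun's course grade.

D

Reflections score 43 ≥ 40: minimum met.
Weighted total:
  Case studies 43 × 0.13 = 5.59
  Oral exam 64 × 0.07 = 4.48
  Weekly reports 51 × 0.11 = 5.61
  Written exam 59 × 0.3 = 17.7
  Quizzes 91 × 0.11 = 10.01
  Capstone 77 × 0.06 = 4.62
  Lab reports 68 × 0.17 = 11.56
  Reflections 43 × 0.05 = 2.15
Sum = 61.72
61.72 is ≥ 61 and < 68 → D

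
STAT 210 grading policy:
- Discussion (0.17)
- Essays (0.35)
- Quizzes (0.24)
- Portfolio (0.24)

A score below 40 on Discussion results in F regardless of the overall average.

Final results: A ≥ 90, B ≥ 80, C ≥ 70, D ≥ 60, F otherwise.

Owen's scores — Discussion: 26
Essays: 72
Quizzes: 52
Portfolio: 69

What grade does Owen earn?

F

Discussion score 26 < 40: minimum not met.
Weighted total:
  Discussion 26 × 0.17 = 4.42
  Essays 72 × 0.35 = 25.2
  Quizzes 52 × 0.24 = 12.48
  Portfolio 69 × 0.24 = 16.56
Sum = 58.66
Because the Discussion minimum was not met, the result is F.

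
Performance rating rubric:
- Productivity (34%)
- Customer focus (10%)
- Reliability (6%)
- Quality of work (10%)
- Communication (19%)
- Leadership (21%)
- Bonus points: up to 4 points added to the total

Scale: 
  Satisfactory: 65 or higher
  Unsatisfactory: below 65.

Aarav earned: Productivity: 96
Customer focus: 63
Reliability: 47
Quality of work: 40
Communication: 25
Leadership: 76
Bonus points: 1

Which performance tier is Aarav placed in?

Satisfactory

Weighted total:
  Productivity 96 × 0.34 = 32.64
  Customer focus 63 × 0.1 = 6.3
  Reliability 47 × 0.06 = 2.82
  Quality of work 40 × 0.1 = 4
  Communication 25 × 0.19 = 4.75
  Leadership 76 × 0.21 = 15.96
Sum = 66.47
Bonus points: 66.47 + 1 = 67.47
67.47 ≥ 65 → Satisfactory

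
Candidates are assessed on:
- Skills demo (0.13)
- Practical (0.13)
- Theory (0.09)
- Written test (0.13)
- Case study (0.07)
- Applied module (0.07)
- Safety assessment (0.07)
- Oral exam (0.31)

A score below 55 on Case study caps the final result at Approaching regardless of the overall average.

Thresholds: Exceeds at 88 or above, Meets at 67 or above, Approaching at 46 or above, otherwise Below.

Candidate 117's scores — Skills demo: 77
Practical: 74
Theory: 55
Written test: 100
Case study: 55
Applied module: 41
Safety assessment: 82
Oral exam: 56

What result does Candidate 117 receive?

Meets

Case study score 55 ≥ 55: minimum met.
Weighted total:
  Skills demo 77 × 0.13 = 10.01
  Practical 74 × 0.13 = 9.62
  Theory 55 × 0.09 = 4.95
  Written test 100 × 0.13 = 13
  Case study 55 × 0.07 = 3.85
  Applied module 41 × 0.07 = 2.87
  Safety assessment 82 × 0.07 = 5.74
  Oral exam 56 × 0.31 = 17.36
Sum = 67.4
67.4 is ≥ 67 and < 88 → Meets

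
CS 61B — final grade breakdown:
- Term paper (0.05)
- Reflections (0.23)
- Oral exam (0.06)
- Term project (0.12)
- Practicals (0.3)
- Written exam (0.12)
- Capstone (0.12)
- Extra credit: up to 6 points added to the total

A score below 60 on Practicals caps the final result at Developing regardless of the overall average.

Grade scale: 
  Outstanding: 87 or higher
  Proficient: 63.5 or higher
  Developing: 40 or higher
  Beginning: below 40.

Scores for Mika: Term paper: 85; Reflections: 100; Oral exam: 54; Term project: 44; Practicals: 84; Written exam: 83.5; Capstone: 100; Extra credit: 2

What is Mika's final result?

Practicals score 84 ≥ 60: minimum met.
Weighted total:
  Term paper 85 × 0.05 = 4.25
  Reflections 100 × 0.23 = 23
  Oral exam 54 × 0.06 = 3.24
  Term project 44 × 0.12 = 5.28
  Practicals 84 × 0.3 = 25.2
  Written exam 83.5 × 0.12 = 10.02
  Capstone 100 × 0.12 = 12
Sum = 82.99
Extra credit: 82.99 + 2 = 84.99
84.99 is ≥ 63.5 and < 87 → Proficient

Proficient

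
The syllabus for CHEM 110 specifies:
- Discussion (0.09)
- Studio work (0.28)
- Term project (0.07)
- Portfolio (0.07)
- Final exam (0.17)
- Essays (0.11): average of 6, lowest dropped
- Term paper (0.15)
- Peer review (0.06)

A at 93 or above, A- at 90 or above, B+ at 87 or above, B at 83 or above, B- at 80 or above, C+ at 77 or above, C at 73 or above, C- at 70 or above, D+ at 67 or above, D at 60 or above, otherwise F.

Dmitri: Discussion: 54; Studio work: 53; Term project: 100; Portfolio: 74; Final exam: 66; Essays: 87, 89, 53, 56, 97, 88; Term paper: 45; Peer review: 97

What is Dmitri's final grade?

Essays: drop 53 → average of remaining 5 = 417/5 = 83.4
Weighted total:
  Discussion 54 × 0.09 = 4.86
  Studio work 53 × 0.28 = 14.84
  Term project 100 × 0.07 = 7
  Portfolio 74 × 0.07 = 5.18
  Final exam 66 × 0.17 = 11.22
  Essays 83.4 × 0.11 = 9.174
  Term paper 45 × 0.15 = 6.75
  Peer review 97 × 0.06 = 5.82
Sum = 64.844
64.844 is ≥ 60 and < 67 → D

D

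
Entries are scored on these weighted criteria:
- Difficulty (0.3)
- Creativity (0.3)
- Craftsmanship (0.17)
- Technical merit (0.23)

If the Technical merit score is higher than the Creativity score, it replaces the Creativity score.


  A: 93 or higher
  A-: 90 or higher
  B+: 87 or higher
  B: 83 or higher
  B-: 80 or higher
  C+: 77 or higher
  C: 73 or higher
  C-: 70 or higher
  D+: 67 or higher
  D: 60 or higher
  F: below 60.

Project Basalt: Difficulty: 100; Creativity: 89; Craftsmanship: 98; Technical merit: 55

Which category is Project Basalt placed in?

Technical merit (55) ≤ Creativity (89), so Creativity stays at 89.
Weighted total:
  Difficulty 100 × 0.3 = 30
  Creativity 89 × 0.3 = 26.7
  Craftsmanship 98 × 0.17 = 16.66
  Technical merit 55 × 0.23 = 12.65
Sum = 86.01
86.01 is ≥ 83 and < 87 → B

B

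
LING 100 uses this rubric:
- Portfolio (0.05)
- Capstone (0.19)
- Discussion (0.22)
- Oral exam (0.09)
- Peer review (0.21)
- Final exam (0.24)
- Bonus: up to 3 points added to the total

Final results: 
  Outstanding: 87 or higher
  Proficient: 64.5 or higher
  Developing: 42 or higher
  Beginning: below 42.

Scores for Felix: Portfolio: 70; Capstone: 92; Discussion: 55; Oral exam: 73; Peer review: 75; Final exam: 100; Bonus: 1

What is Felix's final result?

Weighted total:
  Portfolio 70 × 0.05 = 3.5
  Capstone 92 × 0.19 = 17.48
  Discussion 55 × 0.22 = 12.1
  Oral exam 73 × 0.09 = 6.57
  Peer review 75 × 0.21 = 15.75
  Final exam 100 × 0.24 = 24
Sum = 79.4
Bonus: 79.4 + 1 = 80.4
80.4 is ≥ 64.5 and < 87 → Proficient

Proficient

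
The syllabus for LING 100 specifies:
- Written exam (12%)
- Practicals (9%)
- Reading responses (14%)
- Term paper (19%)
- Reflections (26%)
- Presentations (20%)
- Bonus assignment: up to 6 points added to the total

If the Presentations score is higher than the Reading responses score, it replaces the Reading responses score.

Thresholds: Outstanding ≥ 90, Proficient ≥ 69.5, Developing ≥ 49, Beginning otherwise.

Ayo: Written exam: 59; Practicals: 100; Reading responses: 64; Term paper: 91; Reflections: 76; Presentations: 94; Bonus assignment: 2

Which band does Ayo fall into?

Proficient

Presentations (94) > Reading responses (64), so Reading responses counts as 94.
Weighted total:
  Written exam 59 × 0.12 = 7.08
  Practicals 100 × 0.09 = 9
  Reading responses 94 × 0.14 = 13.16
  Term paper 91 × 0.19 = 17.29
  Reflections 76 × 0.26 = 19.76
  Presentations 94 × 0.2 = 18.8
Sum = 85.09
Bonus assignment: 85.09 + 2 = 87.09
87.09 is ≥ 69.5 and < 90 → Proficient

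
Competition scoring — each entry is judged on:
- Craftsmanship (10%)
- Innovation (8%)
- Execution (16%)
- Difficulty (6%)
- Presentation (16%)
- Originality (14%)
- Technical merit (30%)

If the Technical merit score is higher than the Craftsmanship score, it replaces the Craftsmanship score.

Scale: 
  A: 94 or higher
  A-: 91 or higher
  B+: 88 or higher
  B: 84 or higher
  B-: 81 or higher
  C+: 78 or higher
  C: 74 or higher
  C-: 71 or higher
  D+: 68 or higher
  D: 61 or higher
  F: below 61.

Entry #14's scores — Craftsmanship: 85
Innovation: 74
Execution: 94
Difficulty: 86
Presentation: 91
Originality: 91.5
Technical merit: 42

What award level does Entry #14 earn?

C

Technical merit (42) ≤ Craftsmanship (85), so Craftsmanship stays at 85.
Weighted total:
  Craftsmanship 85 × 0.1 = 8.5
  Innovation 74 × 0.08 = 5.92
  Execution 94 × 0.16 = 15.04
  Difficulty 86 × 0.06 = 5.16
  Presentation 91 × 0.16 = 14.56
  Originality 91.5 × 0.14 = 12.81
  Technical merit 42 × 0.3 = 12.6
Sum = 74.59
74.59 is ≥ 74 and < 78 → C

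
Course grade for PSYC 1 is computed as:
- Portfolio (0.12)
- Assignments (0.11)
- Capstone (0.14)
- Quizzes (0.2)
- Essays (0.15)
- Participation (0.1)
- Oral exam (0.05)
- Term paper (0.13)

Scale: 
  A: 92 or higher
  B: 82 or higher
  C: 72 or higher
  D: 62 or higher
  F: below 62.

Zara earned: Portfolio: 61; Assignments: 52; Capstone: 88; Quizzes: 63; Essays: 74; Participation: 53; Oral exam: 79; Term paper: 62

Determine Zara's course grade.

D

Weighted total:
  Portfolio 61 × 0.12 = 7.32
  Assignments 52 × 0.11 = 5.72
  Capstone 88 × 0.14 = 12.32
  Quizzes 63 × 0.2 = 12.6
  Essays 74 × 0.15 = 11.1
  Participation 53 × 0.1 = 5.3
  Oral exam 79 × 0.05 = 3.95
  Term paper 62 × 0.13 = 8.06
Sum = 66.37
66.37 is ≥ 62 and < 72 → D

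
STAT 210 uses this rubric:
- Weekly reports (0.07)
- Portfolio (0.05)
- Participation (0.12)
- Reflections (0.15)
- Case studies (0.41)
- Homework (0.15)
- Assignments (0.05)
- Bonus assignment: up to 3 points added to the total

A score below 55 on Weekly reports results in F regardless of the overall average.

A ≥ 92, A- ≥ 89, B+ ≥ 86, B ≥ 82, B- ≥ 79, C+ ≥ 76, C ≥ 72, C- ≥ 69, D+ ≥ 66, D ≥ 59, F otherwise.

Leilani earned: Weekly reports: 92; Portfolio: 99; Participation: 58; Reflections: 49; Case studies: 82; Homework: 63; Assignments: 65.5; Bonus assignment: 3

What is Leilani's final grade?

C

Weekly reports score 92 ≥ 55: minimum met.
Weighted total:
  Weekly reports 92 × 0.07 = 6.44
  Portfolio 99 × 0.05 = 4.95
  Participation 58 × 0.12 = 6.96
  Reflections 49 × 0.15 = 7.35
  Case studies 82 × 0.41 = 33.62
  Homework 63 × 0.15 = 9.45
  Assignments 65.5 × 0.05 = 3.275
Sum = 72.045
Bonus assignment: 72.045 + 3 = 75.045
75.045 is ≥ 72 and < 76 → C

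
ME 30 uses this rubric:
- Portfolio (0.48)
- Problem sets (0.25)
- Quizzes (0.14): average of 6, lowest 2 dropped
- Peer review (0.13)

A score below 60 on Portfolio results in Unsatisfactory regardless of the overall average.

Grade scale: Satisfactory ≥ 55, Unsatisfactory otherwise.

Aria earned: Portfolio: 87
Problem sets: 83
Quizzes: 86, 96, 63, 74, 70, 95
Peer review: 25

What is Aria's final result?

Quizzes: drop 63, 70 → average of remaining 4 = 351/4 = 87.75
Portfolio score 87 ≥ 60: minimum met.
Weighted total:
  Portfolio 87 × 0.48 = 41.76
  Problem sets 83 × 0.25 = 20.75
  Quizzes 87.75 × 0.14 = 12.285
  Peer review 25 × 0.13 = 3.25
Sum = 78.045
78.045 ≥ 55 → Satisfactory

Satisfactory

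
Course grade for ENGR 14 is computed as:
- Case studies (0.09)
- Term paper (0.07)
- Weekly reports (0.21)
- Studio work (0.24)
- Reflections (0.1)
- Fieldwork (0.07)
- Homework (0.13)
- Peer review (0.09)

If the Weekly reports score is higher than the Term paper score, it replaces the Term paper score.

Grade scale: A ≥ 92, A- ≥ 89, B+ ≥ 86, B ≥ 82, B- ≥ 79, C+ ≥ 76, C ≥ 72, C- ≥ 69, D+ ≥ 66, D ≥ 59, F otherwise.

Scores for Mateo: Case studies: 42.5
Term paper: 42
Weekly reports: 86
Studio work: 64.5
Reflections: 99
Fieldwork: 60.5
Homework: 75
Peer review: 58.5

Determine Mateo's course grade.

Weekly reports (86) > Term paper (42), so Term paper counts as 86.
Weighted total:
  Case studies 42.5 × 0.09 = 3.825
  Term paper 86 × 0.07 = 6.02
  Weekly reports 86 × 0.21 = 18.06
  Studio work 64.5 × 0.24 = 15.48
  Reflections 99 × 0.1 = 9.9
  Fieldwork 60.5 × 0.07 = 4.235
  Homework 75 × 0.13 = 9.75
  Peer review 58.5 × 0.09 = 5.265
Sum = 72.535
72.535 is ≥ 72 and < 76 → C

C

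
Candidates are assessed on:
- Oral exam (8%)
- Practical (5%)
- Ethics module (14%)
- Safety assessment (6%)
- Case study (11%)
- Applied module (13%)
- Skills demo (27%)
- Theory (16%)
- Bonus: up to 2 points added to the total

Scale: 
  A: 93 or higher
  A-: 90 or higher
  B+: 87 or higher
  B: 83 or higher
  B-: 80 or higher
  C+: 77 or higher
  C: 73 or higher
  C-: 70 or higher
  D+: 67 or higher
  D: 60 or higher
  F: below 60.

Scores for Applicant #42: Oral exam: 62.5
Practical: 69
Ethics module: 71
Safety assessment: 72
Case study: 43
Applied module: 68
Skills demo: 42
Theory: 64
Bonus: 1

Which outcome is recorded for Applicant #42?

Weighted total:
  Oral exam 62.5 × 0.08 = 5
  Practical 69 × 0.05 = 3.45
  Ethics module 71 × 0.14 = 9.94
  Safety assessment 72 × 0.06 = 4.32
  Case study 43 × 0.11 = 4.73
  Applied module 68 × 0.13 = 8.84
  Skills demo 42 × 0.27 = 11.34
  Theory 64 × 0.16 = 10.24
Sum = 57.86
Bonus: 57.86 + 1 = 58.86
58.86 < 60 → F

F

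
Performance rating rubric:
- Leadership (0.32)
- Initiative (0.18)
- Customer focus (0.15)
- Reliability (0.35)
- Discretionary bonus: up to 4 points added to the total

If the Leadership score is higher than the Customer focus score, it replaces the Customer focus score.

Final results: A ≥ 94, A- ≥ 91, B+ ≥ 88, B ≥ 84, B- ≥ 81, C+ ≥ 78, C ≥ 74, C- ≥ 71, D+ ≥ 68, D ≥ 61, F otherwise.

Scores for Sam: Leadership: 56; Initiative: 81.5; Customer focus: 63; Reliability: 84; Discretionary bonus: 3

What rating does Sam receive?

C

Leadership (56) ≤ Customer focus (63), so Customer focus stays at 63.
Weighted total:
  Leadership 56 × 0.32 = 17.92
  Initiative 81.5 × 0.18 = 14.67
  Customer focus 63 × 0.15 = 9.45
  Reliability 84 × 0.35 = 29.4
Sum = 71.44
Discretionary bonus: 71.44 + 3 = 74.44
74.44 is ≥ 74 and < 78 → C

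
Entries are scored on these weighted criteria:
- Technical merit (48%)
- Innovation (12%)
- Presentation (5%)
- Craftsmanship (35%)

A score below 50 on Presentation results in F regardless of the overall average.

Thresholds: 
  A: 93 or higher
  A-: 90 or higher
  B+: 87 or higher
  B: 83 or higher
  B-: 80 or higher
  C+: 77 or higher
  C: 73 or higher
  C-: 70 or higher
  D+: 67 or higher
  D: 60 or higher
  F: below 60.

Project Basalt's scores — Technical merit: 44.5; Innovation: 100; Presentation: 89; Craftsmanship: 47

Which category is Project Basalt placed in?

Presentation score 89 ≥ 50: minimum met.
Weighted total:
  Technical merit 44.5 × 0.48 = 21.36
  Innovation 100 × 0.12 = 12
  Presentation 89 × 0.05 = 4.45
  Craftsmanship 47 × 0.35 = 16.45
Sum = 54.26
54.26 < 60 → F

F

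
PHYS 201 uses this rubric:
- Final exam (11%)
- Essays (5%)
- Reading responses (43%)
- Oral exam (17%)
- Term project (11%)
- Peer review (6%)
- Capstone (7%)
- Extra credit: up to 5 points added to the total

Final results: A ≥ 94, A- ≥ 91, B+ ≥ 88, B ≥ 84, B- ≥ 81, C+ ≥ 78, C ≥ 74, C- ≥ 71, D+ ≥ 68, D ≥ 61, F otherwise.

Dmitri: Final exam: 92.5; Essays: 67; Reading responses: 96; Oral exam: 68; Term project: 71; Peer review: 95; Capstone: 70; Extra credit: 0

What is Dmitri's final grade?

Weighted total:
  Final exam 92.5 × 0.11 = 10.175
  Essays 67 × 0.05 = 3.35
  Reading responses 96 × 0.43 = 41.28
  Oral exam 68 × 0.17 = 11.56
  Term project 71 × 0.11 = 7.81
  Peer review 95 × 0.06 = 5.7
  Capstone 70 × 0.07 = 4.9
Sum = 84.775
Extra credit: 84.775 + 0 = 84.775
84.775 is ≥ 84 and < 88 → B

B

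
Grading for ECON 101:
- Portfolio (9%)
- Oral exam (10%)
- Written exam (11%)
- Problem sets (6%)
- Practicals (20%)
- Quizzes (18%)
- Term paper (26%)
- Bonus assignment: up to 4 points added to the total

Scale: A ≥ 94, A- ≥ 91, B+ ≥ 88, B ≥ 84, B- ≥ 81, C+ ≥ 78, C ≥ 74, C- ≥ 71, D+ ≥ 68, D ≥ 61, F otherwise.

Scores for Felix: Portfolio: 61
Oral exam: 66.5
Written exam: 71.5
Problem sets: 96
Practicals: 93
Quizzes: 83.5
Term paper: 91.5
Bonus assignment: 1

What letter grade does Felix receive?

Weighted total:
  Portfolio 61 × 0.09 = 5.49
  Oral exam 66.5 × 0.1 = 6.65
  Written exam 71.5 × 0.11 = 7.865
  Problem sets 96 × 0.06 = 5.76
  Practicals 93 × 0.2 = 18.6
  Quizzes 83.5 × 0.18 = 15.03
  Term paper 91.5 × 0.26 = 23.79
Sum = 83.185
Bonus assignment: 83.185 + 1 = 84.185
84.185 is ≥ 84 and < 88 → B

B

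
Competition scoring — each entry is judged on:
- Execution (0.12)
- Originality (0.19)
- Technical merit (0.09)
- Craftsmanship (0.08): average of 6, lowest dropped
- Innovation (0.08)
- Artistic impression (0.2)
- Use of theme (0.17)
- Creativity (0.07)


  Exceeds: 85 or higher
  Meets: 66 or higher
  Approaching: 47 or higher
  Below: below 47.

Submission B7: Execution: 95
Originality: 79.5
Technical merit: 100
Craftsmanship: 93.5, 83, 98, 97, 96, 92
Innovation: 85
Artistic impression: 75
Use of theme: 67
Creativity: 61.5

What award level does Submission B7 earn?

Craftsmanship: drop 83 → average of remaining 5 = 476.5/5 = 95.3
Weighted total:
  Execution 95 × 0.12 = 11.4
  Originality 79.5 × 0.19 = 15.105
  Technical merit 100 × 0.09 = 9
  Craftsmanship 95.3 × 0.08 = 7.624
  Innovation 85 × 0.08 = 6.8
  Artistic impression 75 × 0.2 = 15
  Use of theme 67 × 0.17 = 11.39
  Creativity 61.5 × 0.07 = 4.305
Sum = 80.624
80.624 is ≥ 66 and < 85 → Meets

Meets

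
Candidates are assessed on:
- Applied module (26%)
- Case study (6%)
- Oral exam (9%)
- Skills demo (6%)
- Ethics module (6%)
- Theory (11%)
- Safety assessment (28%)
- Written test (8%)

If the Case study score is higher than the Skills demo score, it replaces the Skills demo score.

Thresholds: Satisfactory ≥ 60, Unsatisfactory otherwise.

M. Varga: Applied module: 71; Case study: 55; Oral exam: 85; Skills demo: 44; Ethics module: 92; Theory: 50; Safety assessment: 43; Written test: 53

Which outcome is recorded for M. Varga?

Satisfactory

Case study (55) > Skills demo (44), so Skills demo counts as 55.
Weighted total:
  Applied module 71 × 0.26 = 18.46
  Case study 55 × 0.06 = 3.3
  Oral exam 85 × 0.09 = 7.65
  Skills demo 55 × 0.06 = 3.3
  Ethics module 92 × 0.06 = 5.52
  Theory 50 × 0.11 = 5.5
  Safety assessment 43 × 0.28 = 12.04
  Written test 53 × 0.08 = 4.24
Sum = 60.01
60.01 ≥ 60 → Satisfactory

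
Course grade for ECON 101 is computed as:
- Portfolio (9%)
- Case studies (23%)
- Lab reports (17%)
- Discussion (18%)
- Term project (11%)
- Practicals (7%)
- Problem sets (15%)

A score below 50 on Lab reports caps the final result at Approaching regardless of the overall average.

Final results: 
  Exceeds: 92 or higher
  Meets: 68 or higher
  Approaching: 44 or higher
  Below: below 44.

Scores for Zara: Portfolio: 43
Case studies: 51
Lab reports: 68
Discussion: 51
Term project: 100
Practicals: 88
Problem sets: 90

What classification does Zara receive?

Approaching

Lab reports score 68 ≥ 50: minimum met.
Weighted total:
  Portfolio 43 × 0.09 = 3.87
  Case studies 51 × 0.23 = 11.73
  Lab reports 68 × 0.17 = 11.56
  Discussion 51 × 0.18 = 9.18
  Term project 100 × 0.11 = 11
  Practicals 88 × 0.07 = 6.16
  Problem sets 90 × 0.15 = 13.5
Sum = 67
67 is ≥ 44 and < 68 → Approaching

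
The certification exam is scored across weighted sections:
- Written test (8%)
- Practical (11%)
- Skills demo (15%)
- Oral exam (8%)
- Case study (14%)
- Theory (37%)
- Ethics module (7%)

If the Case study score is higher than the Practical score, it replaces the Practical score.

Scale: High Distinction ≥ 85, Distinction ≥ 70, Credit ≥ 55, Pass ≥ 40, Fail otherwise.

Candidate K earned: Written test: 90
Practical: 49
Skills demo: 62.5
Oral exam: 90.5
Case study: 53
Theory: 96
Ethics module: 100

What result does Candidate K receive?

Distinction

Case study (53) > Practical (49), so Practical counts as 53.
Weighted total:
  Written test 90 × 0.08 = 7.2
  Practical 53 × 0.11 = 5.83
  Skills demo 62.5 × 0.15 = 9.375
  Oral exam 90.5 × 0.08 = 7.24
  Case study 53 × 0.14 = 7.42
  Theory 96 × 0.37 = 35.52
  Ethics module 100 × 0.07 = 7
Sum = 79.585
79.585 is ≥ 70 and < 85 → Distinction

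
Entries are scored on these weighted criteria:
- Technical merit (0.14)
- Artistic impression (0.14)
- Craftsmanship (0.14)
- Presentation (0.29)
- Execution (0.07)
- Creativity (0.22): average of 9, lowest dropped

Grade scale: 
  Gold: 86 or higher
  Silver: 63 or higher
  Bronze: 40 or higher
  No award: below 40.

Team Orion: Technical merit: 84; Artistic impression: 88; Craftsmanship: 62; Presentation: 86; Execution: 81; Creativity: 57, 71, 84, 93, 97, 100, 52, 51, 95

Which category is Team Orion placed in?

Creativity: drop 51 → average of remaining 8 = 649/8 = 81.125
Weighted total:
  Technical merit 84 × 0.14 = 11.76
  Artistic impression 88 × 0.14 = 12.32
  Craftsmanship 62 × 0.14 = 8.68
  Presentation 86 × 0.29 = 24.94
  Execution 81 × 0.07 = 5.67
  Creativity 81.125 × 0.22 = 17.8475
Sum = 81.2175
81.2175 is ≥ 63 and < 86 → Silver

Silver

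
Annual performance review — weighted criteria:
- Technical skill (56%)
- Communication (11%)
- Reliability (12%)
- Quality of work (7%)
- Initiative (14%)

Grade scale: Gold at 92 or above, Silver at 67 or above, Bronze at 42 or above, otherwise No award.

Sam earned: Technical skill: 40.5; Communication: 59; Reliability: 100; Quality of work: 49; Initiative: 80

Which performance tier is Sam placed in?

Bronze

Weighted total:
  Technical skill 40.5 × 0.56 = 22.68
  Communication 59 × 0.11 = 6.49
  Reliability 100 × 0.12 = 12
  Quality of work 49 × 0.07 = 3.43
  Initiative 80 × 0.14 = 11.2
Sum = 55.8
55.8 is ≥ 42 and < 67 → Bronze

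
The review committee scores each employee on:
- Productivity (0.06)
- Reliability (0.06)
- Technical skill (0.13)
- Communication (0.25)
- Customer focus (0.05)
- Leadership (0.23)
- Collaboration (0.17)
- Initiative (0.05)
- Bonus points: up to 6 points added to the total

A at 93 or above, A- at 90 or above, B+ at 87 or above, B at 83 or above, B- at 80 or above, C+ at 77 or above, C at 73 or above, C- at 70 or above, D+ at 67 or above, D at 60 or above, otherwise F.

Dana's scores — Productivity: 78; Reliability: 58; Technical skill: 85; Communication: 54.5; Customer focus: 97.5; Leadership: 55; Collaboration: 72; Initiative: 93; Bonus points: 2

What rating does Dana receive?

D+

Weighted total:
  Productivity 78 × 0.06 = 4.68
  Reliability 58 × 0.06 = 3.48
  Technical skill 85 × 0.13 = 11.05
  Communication 54.5 × 0.25 = 13.625
  Customer focus 97.5 × 0.05 = 4.875
  Leadership 55 × 0.23 = 12.65
  Collaboration 72 × 0.17 = 12.24
  Initiative 93 × 0.05 = 4.65
Sum = 67.25
Bonus points: 67.25 + 2 = 69.25
69.25 is ≥ 67 and < 70 → D+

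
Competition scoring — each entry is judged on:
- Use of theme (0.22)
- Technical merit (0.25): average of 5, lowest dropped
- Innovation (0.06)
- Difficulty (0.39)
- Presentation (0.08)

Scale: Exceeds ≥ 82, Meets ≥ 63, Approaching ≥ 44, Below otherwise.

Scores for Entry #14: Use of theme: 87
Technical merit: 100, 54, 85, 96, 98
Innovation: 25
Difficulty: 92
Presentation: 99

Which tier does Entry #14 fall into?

Exceeds

Technical merit: drop 54 → average of remaining 4 = 379/4 = 94.75
Weighted total:
  Use of theme 87 × 0.22 = 19.14
  Technical merit 94.75 × 0.25 = 23.6875
  Innovation 25 × 0.06 = 1.5
  Difficulty 92 × 0.39 = 35.88
  Presentation 99 × 0.08 = 7.92
Sum = 88.1275
88.1275 ≥ 82 → Exceeds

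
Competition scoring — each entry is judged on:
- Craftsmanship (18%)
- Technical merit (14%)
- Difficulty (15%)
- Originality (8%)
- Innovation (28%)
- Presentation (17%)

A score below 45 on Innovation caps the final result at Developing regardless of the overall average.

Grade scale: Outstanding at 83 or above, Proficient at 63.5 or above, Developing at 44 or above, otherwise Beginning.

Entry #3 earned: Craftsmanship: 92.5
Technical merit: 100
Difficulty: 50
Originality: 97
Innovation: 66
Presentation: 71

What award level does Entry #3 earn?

Proficient

Innovation score 66 ≥ 45: minimum met.
Weighted total:
  Craftsmanship 92.5 × 0.18 = 16.65
  Technical merit 100 × 0.14 = 14
  Difficulty 50 × 0.15 = 7.5
  Originality 97 × 0.08 = 7.76
  Innovation 66 × 0.28 = 18.48
  Presentation 71 × 0.17 = 12.07
Sum = 76.46
76.46 is ≥ 63.5 and < 83 → Proficient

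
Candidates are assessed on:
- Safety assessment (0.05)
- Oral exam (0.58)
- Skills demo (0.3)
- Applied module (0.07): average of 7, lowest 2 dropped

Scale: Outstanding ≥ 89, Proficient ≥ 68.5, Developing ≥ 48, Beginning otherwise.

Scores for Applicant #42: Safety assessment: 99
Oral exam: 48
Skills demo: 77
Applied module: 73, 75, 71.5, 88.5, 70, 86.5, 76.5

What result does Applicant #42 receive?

Developing

Applied module: drop 70, 71.5 → average of remaining 5 = 399.5/5 = 79.9
Weighted total:
  Safety assessment 99 × 0.05 = 4.95
  Oral exam 48 × 0.58 = 27.84
  Skills demo 77 × 0.3 = 23.1
  Applied module 79.9 × 0.07 = 5.593
Sum = 61.483
61.483 is ≥ 48 and < 68.5 → Developing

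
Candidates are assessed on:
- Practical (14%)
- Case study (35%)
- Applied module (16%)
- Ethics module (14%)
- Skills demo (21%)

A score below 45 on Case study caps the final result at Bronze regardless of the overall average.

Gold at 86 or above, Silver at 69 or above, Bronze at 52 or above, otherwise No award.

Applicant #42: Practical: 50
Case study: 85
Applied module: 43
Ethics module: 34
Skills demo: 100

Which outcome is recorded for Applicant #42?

Case study score 85 ≥ 45: minimum met.
Weighted total:
  Practical 50 × 0.14 = 7
  Case study 85 × 0.35 = 29.75
  Applied module 43 × 0.16 = 6.88
  Ethics module 34 × 0.14 = 4.76
  Skills demo 100 × 0.21 = 21
Sum = 69.39
69.39 is ≥ 69 and < 86 → Silver

Silver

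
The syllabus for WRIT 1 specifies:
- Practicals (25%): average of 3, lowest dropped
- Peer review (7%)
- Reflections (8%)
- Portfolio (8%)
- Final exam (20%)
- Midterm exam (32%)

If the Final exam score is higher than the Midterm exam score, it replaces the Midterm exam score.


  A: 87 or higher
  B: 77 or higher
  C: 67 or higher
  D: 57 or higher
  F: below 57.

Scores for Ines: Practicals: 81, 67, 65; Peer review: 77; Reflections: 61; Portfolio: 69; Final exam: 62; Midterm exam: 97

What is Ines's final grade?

Practicals: drop 65 → average of remaining 2 = 148/2 = 74
Final exam (62) ≤ Midterm exam (97), so Midterm exam stays at 97.
Weighted total:
  Practicals 74 × 0.25 = 18.5
  Peer review 77 × 0.07 = 5.39
  Reflections 61 × 0.08 = 4.88
  Portfolio 69 × 0.08 = 5.52
  Final exam 62 × 0.2 = 12.4
  Midterm exam 97 × 0.32 = 31.04
Sum = 77.73
77.73 is ≥ 77 and < 87 → B

B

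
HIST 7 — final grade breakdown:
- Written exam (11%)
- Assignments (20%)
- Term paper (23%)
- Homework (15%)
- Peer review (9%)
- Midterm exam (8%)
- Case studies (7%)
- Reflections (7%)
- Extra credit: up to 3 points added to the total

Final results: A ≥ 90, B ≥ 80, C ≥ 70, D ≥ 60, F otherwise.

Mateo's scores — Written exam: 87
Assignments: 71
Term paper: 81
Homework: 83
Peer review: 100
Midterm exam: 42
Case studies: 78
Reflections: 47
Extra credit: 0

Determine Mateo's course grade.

Weighted total:
  Written exam 87 × 0.11 = 9.57
  Assignments 71 × 0.2 = 14.2
  Term paper 81 × 0.23 = 18.63
  Homework 83 × 0.15 = 12.45
  Peer review 100 × 0.09 = 9
  Midterm exam 42 × 0.08 = 3.36
  Case studies 78 × 0.07 = 5.46
  Reflections 47 × 0.07 = 3.29
Sum = 75.96
Extra credit: 75.96 + 0 = 75.96
75.96 is ≥ 70 and < 80 → C

C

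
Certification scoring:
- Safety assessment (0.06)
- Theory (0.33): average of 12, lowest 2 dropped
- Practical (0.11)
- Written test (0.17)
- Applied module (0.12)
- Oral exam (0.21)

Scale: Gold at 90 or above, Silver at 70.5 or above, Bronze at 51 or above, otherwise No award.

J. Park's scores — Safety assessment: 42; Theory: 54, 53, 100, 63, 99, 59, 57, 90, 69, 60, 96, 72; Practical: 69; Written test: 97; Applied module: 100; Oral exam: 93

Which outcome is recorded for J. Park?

Silver

Theory: drop 53, 54 → average of remaining 10 = 765/10 = 76.5
Weighted total:
  Safety assessment 42 × 0.06 = 2.52
  Theory 76.5 × 0.33 = 25.245
  Practical 69 × 0.11 = 7.59
  Written test 97 × 0.17 = 16.49
  Applied module 100 × 0.12 = 12
  Oral exam 93 × 0.21 = 19.53
Sum = 83.375
83.375 is ≥ 70.5 and < 90 → Silver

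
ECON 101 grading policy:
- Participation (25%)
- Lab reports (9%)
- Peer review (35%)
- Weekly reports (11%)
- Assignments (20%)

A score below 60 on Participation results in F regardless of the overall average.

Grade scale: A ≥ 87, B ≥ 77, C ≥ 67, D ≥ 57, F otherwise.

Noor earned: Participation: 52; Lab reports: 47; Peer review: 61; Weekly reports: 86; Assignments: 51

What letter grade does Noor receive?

F

Participation score 52 < 60: minimum not met.
Weighted total:
  Participation 52 × 0.25 = 13
  Lab reports 47 × 0.09 = 4.23
  Peer review 61 × 0.35 = 21.35
  Weekly reports 86 × 0.11 = 9.46
  Assignments 51 × 0.2 = 10.2
Sum = 58.24
Because the Participation minimum was not met, the result is F.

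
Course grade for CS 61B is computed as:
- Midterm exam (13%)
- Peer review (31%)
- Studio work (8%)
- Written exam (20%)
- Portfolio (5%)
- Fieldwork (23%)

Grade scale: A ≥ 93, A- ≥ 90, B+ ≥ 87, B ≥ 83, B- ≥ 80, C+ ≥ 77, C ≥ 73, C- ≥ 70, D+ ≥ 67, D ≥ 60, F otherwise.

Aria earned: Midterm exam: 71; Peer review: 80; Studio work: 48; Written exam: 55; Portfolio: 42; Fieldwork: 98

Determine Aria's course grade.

C

Weighted total:
  Midterm exam 71 × 0.13 = 9.23
  Peer review 80 × 0.31 = 24.8
  Studio work 48 × 0.08 = 3.84
  Written exam 55 × 0.2 = 11
  Portfolio 42 × 0.05 = 2.1
  Fieldwork 98 × 0.23 = 22.54
Sum = 73.51
73.51 is ≥ 73 and < 77 → C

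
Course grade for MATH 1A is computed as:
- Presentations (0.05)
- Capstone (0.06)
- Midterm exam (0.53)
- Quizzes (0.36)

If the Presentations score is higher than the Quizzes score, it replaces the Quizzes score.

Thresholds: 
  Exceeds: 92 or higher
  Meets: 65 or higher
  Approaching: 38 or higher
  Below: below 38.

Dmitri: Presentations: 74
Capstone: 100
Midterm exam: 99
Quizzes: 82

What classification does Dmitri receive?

Presentations (74) ≤ Quizzes (82), so Quizzes stays at 82.
Weighted total:
  Presentations 74 × 0.05 = 3.7
  Capstone 100 × 0.06 = 6
  Midterm exam 99 × 0.53 = 52.47
  Quizzes 82 × 0.36 = 29.52
Sum = 91.69
91.69 is ≥ 65 and < 92 → Meets

Meets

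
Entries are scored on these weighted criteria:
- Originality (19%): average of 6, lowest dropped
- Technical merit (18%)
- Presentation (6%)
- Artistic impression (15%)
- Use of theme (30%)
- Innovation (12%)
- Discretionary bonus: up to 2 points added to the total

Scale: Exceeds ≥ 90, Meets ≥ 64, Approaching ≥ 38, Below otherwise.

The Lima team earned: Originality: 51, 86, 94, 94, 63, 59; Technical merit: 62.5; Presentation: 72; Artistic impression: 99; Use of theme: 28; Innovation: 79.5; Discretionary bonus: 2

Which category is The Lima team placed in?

Meets

Originality: drop 51 → average of remaining 5 = 396/5 = 79.2
Weighted total:
  Originality 79.2 × 0.19 = 15.048
  Technical merit 62.5 × 0.18 = 11.25
  Presentation 72 × 0.06 = 4.32
  Artistic impression 99 × 0.15 = 14.85
  Use of theme 28 × 0.3 = 8.4
  Innovation 79.5 × 0.12 = 9.54
Sum = 63.408
Discretionary bonus: 63.408 + 2 = 65.408
65.408 is ≥ 64 and < 90 → Meets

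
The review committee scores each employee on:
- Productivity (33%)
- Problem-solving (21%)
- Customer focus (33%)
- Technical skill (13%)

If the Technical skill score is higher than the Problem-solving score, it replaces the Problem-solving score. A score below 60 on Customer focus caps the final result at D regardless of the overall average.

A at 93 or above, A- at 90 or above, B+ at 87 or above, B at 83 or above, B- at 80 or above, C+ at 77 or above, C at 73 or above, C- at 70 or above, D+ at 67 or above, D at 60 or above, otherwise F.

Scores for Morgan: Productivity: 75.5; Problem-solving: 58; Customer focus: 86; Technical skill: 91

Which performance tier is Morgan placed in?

Technical skill (91) > Problem-solving (58), so Problem-solving counts as 91.
Customer focus score 86 ≥ 60: minimum met.
Weighted total:
  Productivity 75.5 × 0.33 = 24.915
  Problem-solving 91 × 0.21 = 19.11
  Customer focus 86 × 0.33 = 28.38
  Technical skill 91 × 0.13 = 11.83
Sum = 84.235
84.235 is ≥ 83 and < 87 → B

B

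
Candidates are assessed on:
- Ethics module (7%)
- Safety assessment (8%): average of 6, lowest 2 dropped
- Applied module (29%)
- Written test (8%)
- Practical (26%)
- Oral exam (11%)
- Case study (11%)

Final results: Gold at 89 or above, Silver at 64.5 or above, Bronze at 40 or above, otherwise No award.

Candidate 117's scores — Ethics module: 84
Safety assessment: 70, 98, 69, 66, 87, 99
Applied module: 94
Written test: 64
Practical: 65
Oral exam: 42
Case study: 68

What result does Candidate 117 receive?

Safety assessment: drop 66, 69 → average of remaining 4 = 354/4 = 88.5
Weighted total:
  Ethics module 84 × 0.07 = 5.88
  Safety assessment 88.5 × 0.08 = 7.08
  Applied module 94 × 0.29 = 27.26
  Written test 64 × 0.08 = 5.12
  Practical 65 × 0.26 = 16.9
  Oral exam 42 × 0.11 = 4.62
  Case study 68 × 0.11 = 7.48
Sum = 74.34
74.34 is ≥ 64.5 and < 89 → Silver

Silver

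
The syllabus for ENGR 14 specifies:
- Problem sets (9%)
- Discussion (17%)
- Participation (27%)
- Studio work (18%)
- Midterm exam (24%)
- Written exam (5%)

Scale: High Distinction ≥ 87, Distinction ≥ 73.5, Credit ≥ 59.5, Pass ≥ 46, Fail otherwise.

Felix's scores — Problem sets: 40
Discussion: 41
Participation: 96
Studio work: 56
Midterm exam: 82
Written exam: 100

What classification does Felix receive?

Weighted total:
  Problem sets 40 × 0.09 = 3.6
  Discussion 41 × 0.17 = 6.97
  Participation 96 × 0.27 = 25.92
  Studio work 56 × 0.18 = 10.08
  Midterm exam 82 × 0.24 = 19.68
  Written exam 100 × 0.05 = 5
Sum = 71.25
71.25 is ≥ 59.5 and < 73.5 → Credit

Credit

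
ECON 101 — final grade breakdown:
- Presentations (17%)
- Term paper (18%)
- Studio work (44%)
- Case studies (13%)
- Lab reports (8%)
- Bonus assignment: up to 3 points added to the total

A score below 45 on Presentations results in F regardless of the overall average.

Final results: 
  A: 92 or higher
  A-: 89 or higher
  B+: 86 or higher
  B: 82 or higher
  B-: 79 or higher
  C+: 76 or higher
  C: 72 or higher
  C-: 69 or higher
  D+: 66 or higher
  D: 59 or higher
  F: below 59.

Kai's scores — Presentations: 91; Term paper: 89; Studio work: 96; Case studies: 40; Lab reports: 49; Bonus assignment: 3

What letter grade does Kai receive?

B

Presentations score 91 ≥ 45: minimum met.
Weighted total:
  Presentations 91 × 0.17 = 15.47
  Term paper 89 × 0.18 = 16.02
  Studio work 96 × 0.44 = 42.24
  Case studies 40 × 0.13 = 5.2
  Lab reports 49 × 0.08 = 3.92
Sum = 82.85
Bonus assignment: 82.85 + 3 = 85.85
85.85 is ≥ 82 and < 86 → B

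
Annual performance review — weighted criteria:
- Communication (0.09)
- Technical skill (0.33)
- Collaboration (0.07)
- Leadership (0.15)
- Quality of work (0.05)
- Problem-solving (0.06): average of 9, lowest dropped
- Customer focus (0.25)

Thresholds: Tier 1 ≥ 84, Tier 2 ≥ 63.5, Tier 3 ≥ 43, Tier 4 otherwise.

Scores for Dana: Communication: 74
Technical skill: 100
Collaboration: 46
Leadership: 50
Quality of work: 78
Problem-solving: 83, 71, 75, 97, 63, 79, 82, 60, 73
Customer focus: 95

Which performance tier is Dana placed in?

Problem-solving: drop 60 → average of remaining 8 = 623/8 = 77.875
Weighted total:
  Communication 74 × 0.09 = 6.66
  Technical skill 100 × 0.33 = 33
  Collaboration 46 × 0.07 = 3.22
  Leadership 50 × 0.15 = 7.5
  Quality of work 78 × 0.05 = 3.9
  Problem-solving 77.875 × 0.06 = 4.6725
  Customer focus 95 × 0.25 = 23.75
Sum = 82.7025
82.7025 is ≥ 63.5 and < 84 → Tier 2

Tier 2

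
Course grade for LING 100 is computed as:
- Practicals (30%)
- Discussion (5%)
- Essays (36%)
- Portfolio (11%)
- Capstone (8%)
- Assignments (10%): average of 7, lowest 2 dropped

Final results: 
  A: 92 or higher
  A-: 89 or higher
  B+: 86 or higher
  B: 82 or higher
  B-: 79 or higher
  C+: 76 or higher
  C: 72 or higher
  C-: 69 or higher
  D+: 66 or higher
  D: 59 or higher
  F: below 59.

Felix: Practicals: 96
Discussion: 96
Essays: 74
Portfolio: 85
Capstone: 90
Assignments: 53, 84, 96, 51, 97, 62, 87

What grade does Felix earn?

B

Assignments: drop 51, 53 → average of remaining 5 = 426/5 = 85.2
Weighted total:
  Practicals 96 × 0.3 = 28.8
  Discussion 96 × 0.05 = 4.8
  Essays 74 × 0.36 = 26.64
  Portfolio 85 × 0.11 = 9.35
  Capstone 90 × 0.08 = 7.2
  Assignments 85.2 × 0.1 = 8.52
Sum = 85.31
85.31 is ≥ 82 and < 86 → B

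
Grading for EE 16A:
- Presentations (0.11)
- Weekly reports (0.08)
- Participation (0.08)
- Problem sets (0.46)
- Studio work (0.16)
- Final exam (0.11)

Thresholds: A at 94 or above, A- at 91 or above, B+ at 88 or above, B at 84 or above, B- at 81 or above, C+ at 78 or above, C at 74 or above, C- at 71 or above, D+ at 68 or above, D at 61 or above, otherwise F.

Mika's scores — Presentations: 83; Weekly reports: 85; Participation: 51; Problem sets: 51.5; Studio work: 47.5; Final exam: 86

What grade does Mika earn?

F

Weighted total:
  Presentations 83 × 0.11 = 9.13
  Weekly reports 85 × 0.08 = 6.8
  Participation 51 × 0.08 = 4.08
  Problem sets 51.5 × 0.46 = 23.69
  Studio work 47.5 × 0.16 = 7.6
  Final exam 86 × 0.11 = 9.46
Sum = 60.76
60.76 < 61 → F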